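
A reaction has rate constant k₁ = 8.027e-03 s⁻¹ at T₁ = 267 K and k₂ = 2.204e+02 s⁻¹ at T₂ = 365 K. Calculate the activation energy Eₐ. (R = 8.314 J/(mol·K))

84.5 kJ/mol

Step 1: Use the two-temperature Arrhenius form: ln(k₂/k₁) = -Eₐ/R × (1/T₂ - 1/T₁)
Step 2: ln(k₂/k₁) = ln(2.204e+02/8.027e-03) = ln(27457.3) = 10.2204
Step 3: 1/T₂ - 1/T₁ = 1/365 - 1/267 = -1.005592e-03 K⁻¹
Step 4: Eₐ = -R × ln(k₂/k₁) / (1/T₂ - 1/T₁) = -8.314 × 10.2204 / -1.005592e-03
Step 5: Eₐ = 8.4500e+04 J/mol = 84.5 kJ/mol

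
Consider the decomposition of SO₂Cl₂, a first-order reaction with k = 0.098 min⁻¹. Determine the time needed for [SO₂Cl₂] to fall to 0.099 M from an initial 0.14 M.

3.536 min

Step 1: For first-order: t = ln([SO₂Cl₂]₀/[SO₂Cl₂])/k
Step 2: t = ln(0.14/0.099)/0.098
Step 3: t = ln(1.414)/0.098
Step 4: t = 0.3465/0.098 = 3.536 min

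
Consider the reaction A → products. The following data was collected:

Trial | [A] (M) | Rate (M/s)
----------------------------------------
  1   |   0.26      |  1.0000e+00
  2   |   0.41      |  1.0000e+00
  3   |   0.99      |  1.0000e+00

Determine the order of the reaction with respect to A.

zeroth order (0)

Step 1: Compare trials - when concentration changes, rate stays constant.
Step 2: rate₂/rate₁ = 1.0000e+00/1.0000e+00 = 1
Step 3: [A]₂/[A]₁ = 0.41/0.26 = 1.577
Step 4: Since rate ratio ≈ (conc ratio)^0, the reaction is zeroth order.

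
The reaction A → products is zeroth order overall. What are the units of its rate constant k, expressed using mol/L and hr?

mol/L·hr⁻¹

Step 1: For overall order n, rate = k × (concentration)^n.
Step 2: Rate has units mol/L·hr⁻¹; concentration term has units (mol/L)^0.
Step 3: k = rate / (concentration)^n, so units of k = (mol/L)^(1-0)·hr⁻¹ = mol/L·hr⁻¹.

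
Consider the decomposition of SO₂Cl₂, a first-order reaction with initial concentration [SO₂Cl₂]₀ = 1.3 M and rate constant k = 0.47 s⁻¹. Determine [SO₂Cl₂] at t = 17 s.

0.0004405 M

Step 1: For a first-order reaction: [SO₂Cl₂] = [SO₂Cl₂]₀ × e^(-kt)
Step 2: [SO₂Cl₂] = 1.3 × e^(-0.47 × 17)
Step 3: [SO₂Cl₂] = 1.3 × e^(-7.99)
Step 4: [SO₂Cl₂] = 1.3 × 0.000338834 = 0.0004405 M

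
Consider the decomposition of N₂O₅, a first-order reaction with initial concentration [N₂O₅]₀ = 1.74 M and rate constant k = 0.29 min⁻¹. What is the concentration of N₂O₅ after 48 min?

1.567e-06 M

Step 1: For a first-order reaction: [N₂O₅] = [N₂O₅]₀ × e^(-kt)
Step 2: [N₂O₅] = 1.74 × e^(-0.29 × 48)
Step 3: [N₂O₅] = 1.74 × e^(-13.92)
Step 4: [N₂O₅] = 1.74 × 9.00784e-07 = 1.567e-06 M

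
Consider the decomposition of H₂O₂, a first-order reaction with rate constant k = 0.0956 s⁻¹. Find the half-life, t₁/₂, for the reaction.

7.25 s

Step 1: For a first-order reaction, t₁/₂ = ln(2)/k
Step 2: t₁/₂ = ln(2)/0.0956
Step 3: t₁/₂ = 0.6931/0.0956 = 7.25 s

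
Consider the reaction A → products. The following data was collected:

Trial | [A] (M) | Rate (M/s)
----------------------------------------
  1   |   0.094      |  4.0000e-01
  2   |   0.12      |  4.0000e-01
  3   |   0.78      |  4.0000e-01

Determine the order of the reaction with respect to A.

zeroth order (0)

Step 1: Compare trials - when concentration changes, rate stays constant.
Step 2: rate₂/rate₁ = 4.0000e-01/4.0000e-01 = 1
Step 3: [A]₂/[A]₁ = 0.12/0.094 = 1.277
Step 4: Since rate ratio ≈ (conc ratio)^0, the reaction is zeroth order.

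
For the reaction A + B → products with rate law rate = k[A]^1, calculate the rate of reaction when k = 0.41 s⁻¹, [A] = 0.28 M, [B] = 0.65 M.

0.1148 M/s

Step 1: The rate law is rate = k[A]^1
Step 2: Note that the rate does not depend on [B] (zero order in B).
Step 3: rate = 0.41 × (0.28)^1 = 0.1148 M/s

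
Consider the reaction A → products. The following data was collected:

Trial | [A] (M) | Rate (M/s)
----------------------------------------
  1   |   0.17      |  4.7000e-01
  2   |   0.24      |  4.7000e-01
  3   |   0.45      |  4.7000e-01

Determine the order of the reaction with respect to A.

zeroth order (0)

Step 1: Compare trials - when concentration changes, rate stays constant.
Step 2: rate₂/rate₁ = 4.7000e-01/4.7000e-01 = 1
Step 3: [A]₂/[A]₁ = 0.24/0.17 = 1.412
Step 4: Since rate ratio ≈ (conc ratio)^0, the reaction is zeroth order.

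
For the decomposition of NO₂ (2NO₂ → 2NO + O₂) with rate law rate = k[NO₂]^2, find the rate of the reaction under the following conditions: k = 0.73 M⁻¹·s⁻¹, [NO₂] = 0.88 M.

0.5653 M/s

Step 1: Identify the rate law: rate = k[NO₂]^2
Step 2: Substitute values: rate = 0.73 × (0.88)^2
Step 3: Calculate: rate = 0.73 × 0.7744 = 0.565312 M/s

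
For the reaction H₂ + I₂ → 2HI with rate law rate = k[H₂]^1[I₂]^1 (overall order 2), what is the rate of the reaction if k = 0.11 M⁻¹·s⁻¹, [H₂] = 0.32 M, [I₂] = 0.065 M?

0.002288 M/s

Step 1: The rate law is rate = k[H₂]^1[I₂]^1, overall order = 1+1 = 2
Step 2: Substitute values: rate = 0.11 × (0.32)^1 × (0.065)^1
Step 3: rate = 0.11 × 0.32 × 0.065 = 0.002288 M/s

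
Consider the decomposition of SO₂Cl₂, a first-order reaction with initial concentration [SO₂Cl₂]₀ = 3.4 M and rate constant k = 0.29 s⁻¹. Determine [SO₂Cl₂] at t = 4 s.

1.066 M

Step 1: For a first-order reaction: [SO₂Cl₂] = [SO₂Cl₂]₀ × e^(-kt)
Step 2: [SO₂Cl₂] = 3.4 × e^(-0.29 × 4)
Step 3: [SO₂Cl₂] = 3.4 × e^(-1.16)
Step 4: [SO₂Cl₂] = 3.4 × 0.313486 = 1.066 M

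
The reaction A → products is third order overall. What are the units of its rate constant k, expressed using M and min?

M⁻²·min⁻¹

Step 1: For overall order n, rate = k × (concentration)^n.
Step 2: Rate has units M·min⁻¹; concentration term has units M^3.
Step 3: k = rate / (concentration)^n, so units of k = M^(1-3)·min⁻¹ = M⁻²·min⁻¹.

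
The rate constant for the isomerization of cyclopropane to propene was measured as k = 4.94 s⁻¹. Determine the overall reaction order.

first order (1)

Step 1: The units of k for an nth-order reaction are (concentration)^(1-n)·(time)⁻¹.
Step 2: Here k has units s⁻¹, so the concentration exponent is 0.
Step 3: 1 - n = 0 ⇒ n = 1. The reaction is first order.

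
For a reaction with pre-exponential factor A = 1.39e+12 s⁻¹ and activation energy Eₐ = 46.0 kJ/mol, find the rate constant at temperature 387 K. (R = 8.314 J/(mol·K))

8.59e+05 s⁻¹

Step 1: Use the Arrhenius equation: k = A × exp(-Eₐ/RT)
Step 2: Convert Eₐ to J/mol: 46.0 kJ/mol = 46000 J/mol
Step 3: Calculate the exponent: -Eₐ/(RT) = -46000/(8.314 × 387) = -14.29673
Step 4: k = 1.39e+12 × exp(-14.29673)
Step 5: k = 1.39e+12 × 6.18029e-07 = 8.5906e+05 s⁻¹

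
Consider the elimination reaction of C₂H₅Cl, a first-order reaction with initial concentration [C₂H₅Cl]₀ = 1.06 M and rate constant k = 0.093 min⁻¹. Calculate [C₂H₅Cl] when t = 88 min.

0.0002958 M

Step 1: For a first-order reaction: [C₂H₅Cl] = [C₂H₅Cl]₀ × e^(-kt)
Step 2: [C₂H₅Cl] = 1.06 × e^(-0.093 × 88)
Step 3: [C₂H₅Cl] = 1.06 × e^(-8.184)
Step 4: [C₂H₅Cl] = 1.06 × 0.000279083 = 0.0002958 M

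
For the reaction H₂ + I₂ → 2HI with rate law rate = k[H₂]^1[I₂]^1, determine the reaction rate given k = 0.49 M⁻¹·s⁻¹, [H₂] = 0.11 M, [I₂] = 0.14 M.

0.007546 M/s

Step 1: The rate law is rate = k[H₂]^1[I₂]^1
Step 2: Substitute: rate = 0.49 × (0.11)^1 × (0.14)^1
Step 3: rate = 0.49 × 0.11 × 0.14 = 0.007546 M/s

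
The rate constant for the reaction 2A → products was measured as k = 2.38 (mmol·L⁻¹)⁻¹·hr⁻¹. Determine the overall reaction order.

second order (2)

Step 1: The units of k for an nth-order reaction are (concentration)^(1-n)·(time)⁻¹.
Step 2: Here k has units (mmol·L⁻¹)⁻¹·hr⁻¹, so the concentration exponent is -1.
Step 3: 1 - n = -1 ⇒ n = 2. The reaction is second order.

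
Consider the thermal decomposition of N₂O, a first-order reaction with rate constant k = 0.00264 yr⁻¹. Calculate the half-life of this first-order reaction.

262.6 yr

Step 1: For a first-order reaction, t₁/₂ = ln(2)/k
Step 2: t₁/₂ = ln(2)/0.00264
Step 3: t₁/₂ = 0.6931/0.00264 = 262.6 yr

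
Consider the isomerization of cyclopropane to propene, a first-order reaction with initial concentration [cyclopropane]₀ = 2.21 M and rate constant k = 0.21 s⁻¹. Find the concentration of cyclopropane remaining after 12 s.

0.1778 M

Step 1: For a first-order reaction: [cyclopropane] = [cyclopropane]₀ × e^(-kt)
Step 2: [cyclopropane] = 2.21 × e^(-0.21 × 12)
Step 3: [cyclopropane] = 2.21 × e^(-2.52)
Step 4: [cyclopropane] = 2.21 × 0.0804596 = 0.1778 M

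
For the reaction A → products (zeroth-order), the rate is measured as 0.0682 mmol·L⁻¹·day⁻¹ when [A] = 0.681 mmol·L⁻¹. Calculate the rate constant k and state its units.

0.0682 mmol·L⁻¹·day⁻¹

Step 1: For a zeroth-order reaction, rate = k (independent of concentration).
Step 2: k = rate = 0.0682 mmol·L⁻¹·day⁻¹.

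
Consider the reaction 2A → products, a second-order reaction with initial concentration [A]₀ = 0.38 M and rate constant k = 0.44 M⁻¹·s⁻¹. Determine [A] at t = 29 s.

0.06497 M

Step 1: For a second-order reaction: 1/[A] = 1/[A]₀ + kt
Step 2: 1/[A] = 1/0.38 + 0.44 × 29
Step 3: 1/[A] = 2.632 + 12.76 = 15.39
Step 4: [A] = 1/15.39 = 0.06497 M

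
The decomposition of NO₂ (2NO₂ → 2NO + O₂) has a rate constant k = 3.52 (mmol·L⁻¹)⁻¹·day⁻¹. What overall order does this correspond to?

second order (2)

Step 1: The units of k for an nth-order reaction are (concentration)^(1-n)·(time)⁻¹.
Step 2: Here k has units (mmol·L⁻¹)⁻¹·day⁻¹, so the concentration exponent is -1.
Step 3: 1 - n = -1 ⇒ n = 2. The reaction is second order.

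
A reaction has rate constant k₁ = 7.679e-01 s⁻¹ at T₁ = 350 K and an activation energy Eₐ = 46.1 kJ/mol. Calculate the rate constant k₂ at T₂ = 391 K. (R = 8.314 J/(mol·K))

4.044e+00 s⁻¹

Step 1: Use the two-temperature Arrhenius form: ln(k₂/k₁) = -Eₐ/R × (1/T₂ - 1/T₁)
Step 2: Convert Eₐ to J/mol: 46.1 kJ/mol = 46100 J/mol
Step 3: 1/T₂ - 1/T₁ = 1/391 - 1/350 = -2.995981e-04 K⁻¹
Step 4: ln(k₂/k₁) = -46100/8.314 × -2.995981e-04 = 1.66123
Step 5: k₂ = k₁ × exp(1.66123) = 7.679e-01 × 5.26578e+00 = 4.044e+00 s⁻¹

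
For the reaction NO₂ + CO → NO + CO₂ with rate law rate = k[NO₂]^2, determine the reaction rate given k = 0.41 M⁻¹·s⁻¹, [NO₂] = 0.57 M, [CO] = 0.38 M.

0.1332 M/s

Step 1: The rate law is rate = k[NO₂]^2
Step 2: Note that the rate does not depend on [CO] (zero order in CO).
Step 3: rate = 0.41 × (0.57)^2 = 0.133209 M/s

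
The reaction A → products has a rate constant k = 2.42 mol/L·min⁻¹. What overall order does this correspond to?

zeroth order (0)

Step 1: The units of k for an nth-order reaction are (concentration)^(1-n)·(time)⁻¹.
Step 2: Here k has units mol/L·min⁻¹, so the concentration exponent is 1.
Step 3: 1 - n = 1 ⇒ n = 0. The reaction is zeroth order.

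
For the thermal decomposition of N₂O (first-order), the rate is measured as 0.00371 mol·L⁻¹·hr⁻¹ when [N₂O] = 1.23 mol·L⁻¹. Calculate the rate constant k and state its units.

0.003016 hr⁻¹

Step 1: rate = k[N₂O]^1, so k = rate / [N₂O]^1.
Step 2: k = 0.00371 / (1.23)^1 = 0.00371 / 1.23.
Step 3: k = 0.003016 hr⁻¹.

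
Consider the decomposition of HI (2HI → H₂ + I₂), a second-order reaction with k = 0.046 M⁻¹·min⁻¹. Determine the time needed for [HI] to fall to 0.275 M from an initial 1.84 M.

67.24 min

Step 1: For second-order: t = (1/[HI] - 1/[HI]₀)/k
Step 2: t = (1/0.275 - 1/1.84)/0.046
Step 3: t = (3.636 - 0.5435)/0.046
Step 4: t = 3.093/0.046 = 67.24 min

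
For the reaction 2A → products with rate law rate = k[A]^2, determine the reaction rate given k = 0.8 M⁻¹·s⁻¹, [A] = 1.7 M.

2.312 M/s

Step 1: Identify the rate law: rate = k[A]^2
Step 2: Substitute values: rate = 0.8 × (1.7)^2
Step 3: Calculate: rate = 0.8 × 2.89 = 2.312 M/s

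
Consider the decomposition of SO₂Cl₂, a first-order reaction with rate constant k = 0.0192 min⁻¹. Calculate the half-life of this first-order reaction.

36.1 min

Step 1: For a first-order reaction, t₁/₂ = ln(2)/k
Step 2: t₁/₂ = ln(2)/0.0192
Step 3: t₁/₂ = 0.6931/0.0192 = 36.1 min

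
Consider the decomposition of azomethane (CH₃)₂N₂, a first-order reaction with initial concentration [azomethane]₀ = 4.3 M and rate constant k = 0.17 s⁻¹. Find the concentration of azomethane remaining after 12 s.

0.5591 M

Step 1: For a first-order reaction: [azomethane] = [azomethane]₀ × e^(-kt)
Step 2: [azomethane] = 4.3 × e^(-0.17 × 12)
Step 3: [azomethane] = 4.3 × e^(-2.04)
Step 4: [azomethane] = 4.3 × 0.130029 = 0.5591 M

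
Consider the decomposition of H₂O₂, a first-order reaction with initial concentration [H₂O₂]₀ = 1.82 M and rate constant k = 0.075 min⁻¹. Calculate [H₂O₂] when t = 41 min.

0.08407 M

Step 1: For a first-order reaction: [H₂O₂] = [H₂O₂]₀ × e^(-kt)
Step 2: [H₂O₂] = 1.82 × e^(-0.075 × 41)
Step 3: [H₂O₂] = 1.82 × e^(-3.075)
Step 4: [H₂O₂] = 1.82 × 0.0461896 = 0.08407 M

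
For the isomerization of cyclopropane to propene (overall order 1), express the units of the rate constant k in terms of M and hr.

hr⁻¹

Step 1: For overall order n, rate = k × (concentration)^n.
Step 2: Rate has units M·hr⁻¹; concentration term has units M^1.
Step 3: k = rate / (concentration)^n, so units of k = M^(1-1)·hr⁻¹ = hr⁻¹.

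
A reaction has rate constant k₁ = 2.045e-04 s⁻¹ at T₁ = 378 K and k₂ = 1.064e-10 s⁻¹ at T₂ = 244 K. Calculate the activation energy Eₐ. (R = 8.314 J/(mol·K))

82.8 kJ/mol

Step 1: Use the two-temperature Arrhenius form: ln(k₂/k₁) = -Eₐ/R × (1/T₂ - 1/T₁)
Step 2: ln(k₂/k₁) = ln(1.064e-10/2.045e-04) = ln(5.20293e-07) = -14.4689
Step 3: 1/T₂ - 1/T₁ = 1/244 - 1/378 = 1.452858e-03 K⁻¹
Step 4: Eₐ = -R × ln(k₂/k₁) / (1/T₂ - 1/T₁) = -8.314 × -14.4689 / 1.452858e-03
Step 5: Eₐ = 8.2798e+04 J/mol = 82.8 kJ/mol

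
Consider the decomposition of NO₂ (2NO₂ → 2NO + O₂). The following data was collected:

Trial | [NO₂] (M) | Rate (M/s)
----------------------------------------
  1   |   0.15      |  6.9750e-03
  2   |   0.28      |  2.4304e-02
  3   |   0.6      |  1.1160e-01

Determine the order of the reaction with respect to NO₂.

second order (2)

Step 1: Compare trials to find order n where rate₂/rate₁ = ([NO₂]₂/[NO₂]₁)^n
Step 2: rate₂/rate₁ = 2.4304e-02/6.9750e-03 = 3.484
Step 3: [NO₂]₂/[NO₂]₁ = 0.28/0.15 = 1.867
Step 4: n = ln(3.484)/ln(1.867) = 2.00 ≈ 2
Step 5: The reaction is second order in NO₂.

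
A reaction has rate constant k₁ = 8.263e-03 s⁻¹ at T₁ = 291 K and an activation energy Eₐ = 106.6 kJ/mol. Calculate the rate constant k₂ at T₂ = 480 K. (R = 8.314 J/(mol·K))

2.830e+05 s⁻¹

Step 1: Use the two-temperature Arrhenius form: ln(k₂/k₁) = -Eₐ/R × (1/T₂ - 1/T₁)
Step 2: Convert Eₐ to J/mol: 106.6 kJ/mol = 106600 J/mol
Step 3: 1/T₂ - 1/T₁ = 1/480 - 1/291 = -1.353093e-03 K⁻¹
Step 4: ln(k₂/k₁) = -106600/8.314 × -1.353093e-03 = 17.34902
Step 5: k₂ = k₁ × exp(17.34902) = 8.263e-03 × 3.42439e+07 = 2.830e+05 s⁻¹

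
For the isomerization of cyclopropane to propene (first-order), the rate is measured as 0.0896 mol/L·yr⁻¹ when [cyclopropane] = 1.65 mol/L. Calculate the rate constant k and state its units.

0.0543 yr⁻¹

Step 1: rate = k[cyclopropane]^1, so k = rate / [cyclopropane]^1.
Step 2: k = 0.0896 / (1.65)^1 = 0.0896 / 1.65.
Step 3: k = 0.0543 yr⁻¹.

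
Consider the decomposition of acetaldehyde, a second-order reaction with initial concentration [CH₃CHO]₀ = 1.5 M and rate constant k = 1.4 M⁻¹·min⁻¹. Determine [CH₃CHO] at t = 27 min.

0.026 M

Step 1: For a second-order reaction: 1/[CH₃CHO] = 1/[CH₃CHO]₀ + kt
Step 2: 1/[CH₃CHO] = 1/1.5 + 1.4 × 27
Step 3: 1/[CH₃CHO] = 0.6667 + 37.8 = 38.47
Step 4: [CH₃CHO] = 1/38.47 = 0.026 M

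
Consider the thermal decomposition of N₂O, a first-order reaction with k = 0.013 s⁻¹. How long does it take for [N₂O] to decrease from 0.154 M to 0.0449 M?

94.81 s

Step 1: For first-order: t = ln([N₂O]₀/[N₂O])/k
Step 2: t = ln(0.154/0.0449)/0.013
Step 3: t = ln(3.43)/0.013
Step 4: t = 1.233/0.013 = 94.81 s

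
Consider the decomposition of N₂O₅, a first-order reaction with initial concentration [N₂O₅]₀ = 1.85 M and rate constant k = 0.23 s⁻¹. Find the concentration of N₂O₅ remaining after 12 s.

0.1171 M

Step 1: For a first-order reaction: [N₂O₅] = [N₂O₅]₀ × e^(-kt)
Step 2: [N₂O₅] = 1.85 × e^(-0.23 × 12)
Step 3: [N₂O₅] = 1.85 × e^(-2.76)
Step 4: [N₂O₅] = 1.85 × 0.0632918 = 0.1171 M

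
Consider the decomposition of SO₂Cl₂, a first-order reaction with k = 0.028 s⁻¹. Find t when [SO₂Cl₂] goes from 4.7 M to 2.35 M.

24.76 s

Step 1: For first-order: t = ln([SO₂Cl₂]₀/[SO₂Cl₂])/k
Step 2: t = ln(4.7/2.35)/0.028
Step 3: t = ln(2)/0.028
Step 4: t = 0.6931/0.028 = 24.76 s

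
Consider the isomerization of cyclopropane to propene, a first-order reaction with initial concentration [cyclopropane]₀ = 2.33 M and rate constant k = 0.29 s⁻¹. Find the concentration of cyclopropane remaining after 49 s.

1.57e-06 M

Step 1: For a first-order reaction: [cyclopropane] = [cyclopropane]₀ × e^(-kt)
Step 2: [cyclopropane] = 2.33 × e^(-0.29 × 49)
Step 3: [cyclopropane] = 2.33 × e^(-14.21)
Step 4: [cyclopropane] = 2.33 × 6.74024e-07 = 1.57e-06 M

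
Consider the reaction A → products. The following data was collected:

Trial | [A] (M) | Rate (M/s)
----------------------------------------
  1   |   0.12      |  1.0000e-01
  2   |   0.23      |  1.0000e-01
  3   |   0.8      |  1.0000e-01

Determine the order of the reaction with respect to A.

zeroth order (0)

Step 1: Compare trials - when concentration changes, rate stays constant.
Step 2: rate₂/rate₁ = 1.0000e-01/1.0000e-01 = 1
Step 3: [A]₂/[A]₁ = 0.23/0.12 = 1.917
Step 4: Since rate ratio ≈ (conc ratio)^0, the reaction is zeroth order.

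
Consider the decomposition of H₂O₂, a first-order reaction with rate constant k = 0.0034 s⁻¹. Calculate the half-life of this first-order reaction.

203.9 s

Step 1: For a first-order reaction, t₁/₂ = ln(2)/k
Step 2: t₁/₂ = ln(2)/0.0034
Step 3: t₁/₂ = 0.6931/0.0034 = 203.9 s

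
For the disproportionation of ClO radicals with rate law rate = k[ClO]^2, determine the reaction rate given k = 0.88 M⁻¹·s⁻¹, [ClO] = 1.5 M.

1.98 M/s

Step 1: Identify the rate law: rate = k[ClO]^2
Step 2: Substitute values: rate = 0.88 × (1.5)^2
Step 3: Calculate: rate = 0.88 × 2.25 = 1.98 M/s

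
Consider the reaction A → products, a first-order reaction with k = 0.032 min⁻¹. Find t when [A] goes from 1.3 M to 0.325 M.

43.32 min

Step 1: For first-order: t = ln([A]₀/[A])/k
Step 2: t = ln(1.3/0.325)/0.032
Step 3: t = ln(4)/0.032
Step 4: t = 1.386/0.032 = 43.32 min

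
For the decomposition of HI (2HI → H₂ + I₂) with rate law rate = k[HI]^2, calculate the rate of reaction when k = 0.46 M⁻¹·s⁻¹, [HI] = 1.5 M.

1.035 M/s

Step 1: Identify the rate law: rate = k[HI]^2
Step 2: Substitute values: rate = 0.46 × (1.5)^2
Step 3: Calculate: rate = 0.46 × 2.25 = 1.035 M/s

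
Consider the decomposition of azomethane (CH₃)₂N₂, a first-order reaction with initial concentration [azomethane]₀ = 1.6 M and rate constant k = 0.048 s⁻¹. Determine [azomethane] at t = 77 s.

0.03972 M

Step 1: For a first-order reaction: [azomethane] = [azomethane]₀ × e^(-kt)
Step 2: [azomethane] = 1.6 × e^(-0.048 × 77)
Step 3: [azomethane] = 1.6 × e^(-3.696)
Step 4: [azomethane] = 1.6 × 0.0248226 = 0.03972 M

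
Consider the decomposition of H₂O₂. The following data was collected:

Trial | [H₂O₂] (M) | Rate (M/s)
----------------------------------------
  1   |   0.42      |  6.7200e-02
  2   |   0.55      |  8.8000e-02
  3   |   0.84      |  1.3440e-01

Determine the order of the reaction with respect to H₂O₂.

first order (1)

Step 1: Compare trials to find order n where rate₂/rate₁ = ([H₂O₂]₂/[H₂O₂]₁)^n
Step 2: rate₂/rate₁ = 8.8000e-02/6.7200e-02 = 1.31
Step 3: [H₂O₂]₂/[H₂O₂]₁ = 0.55/0.42 = 1.31
Step 4: n = ln(1.31)/ln(1.31) = 1.00 ≈ 1
Step 5: The reaction is first order in H₂O₂.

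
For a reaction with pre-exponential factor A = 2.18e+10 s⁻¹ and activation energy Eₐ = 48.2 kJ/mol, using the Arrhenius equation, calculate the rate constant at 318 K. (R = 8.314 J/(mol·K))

2.64e+02 s⁻¹

Step 1: Use the Arrhenius equation: k = A × exp(-Eₐ/RT)
Step 2: Convert Eₐ to J/mol: 48.2 kJ/mol = 48200 J/mol
Step 3: Calculate the exponent: -Eₐ/(RT) = -48200/(8.314 × 318) = -18.23098
Step 4: k = 2.18e+10 × exp(-18.23098)
Step 5: k = 2.18e+10 × 1.20889e-08 = 2.6354e+02 s⁻¹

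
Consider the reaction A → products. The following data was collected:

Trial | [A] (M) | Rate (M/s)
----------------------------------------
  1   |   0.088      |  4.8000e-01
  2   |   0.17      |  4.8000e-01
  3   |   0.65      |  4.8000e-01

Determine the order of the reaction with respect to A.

zeroth order (0)

Step 1: Compare trials - when concentration changes, rate stays constant.
Step 2: rate₂/rate₁ = 4.8000e-01/4.8000e-01 = 1
Step 3: [A]₂/[A]₁ = 0.17/0.088 = 1.932
Step 4: Since rate ratio ≈ (conc ratio)^0, the reaction is zeroth order.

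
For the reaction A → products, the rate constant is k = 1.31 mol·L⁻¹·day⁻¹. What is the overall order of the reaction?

zeroth order (0)

Step 1: The units of k for an nth-order reaction are (concentration)^(1-n)·(time)⁻¹.
Step 2: Here k has units mol·L⁻¹·day⁻¹, so the concentration exponent is 1.
Step 3: 1 - n = 1 ⇒ n = 0. The reaction is zeroth order.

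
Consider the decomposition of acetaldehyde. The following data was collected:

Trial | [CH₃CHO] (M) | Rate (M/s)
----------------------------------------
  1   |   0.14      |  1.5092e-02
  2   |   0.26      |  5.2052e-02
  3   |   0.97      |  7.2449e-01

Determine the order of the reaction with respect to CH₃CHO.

second order (2)

Step 1: Compare trials to find order n where rate₂/rate₁ = ([CH₃CHO]₂/[CH₃CHO]₁)^n
Step 2: rate₂/rate₁ = 5.2052e-02/1.5092e-02 = 3.449
Step 3: [CH₃CHO]₂/[CH₃CHO]₁ = 0.26/0.14 = 1.857
Step 4: n = ln(3.449)/ln(1.857) = 2.00 ≈ 2
Step 5: The reaction is second order in CH₃CHO.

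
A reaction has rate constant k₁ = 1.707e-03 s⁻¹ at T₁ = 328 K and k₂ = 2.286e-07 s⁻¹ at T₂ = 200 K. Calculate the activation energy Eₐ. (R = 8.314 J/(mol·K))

38.0 kJ/mol

Step 1: Use the two-temperature Arrhenius form: ln(k₂/k₁) = -Eₐ/R × (1/T₂ - 1/T₁)
Step 2: ln(k₂/k₁) = ln(2.286e-07/1.707e-03) = ln(0.000133919) = -8.91827
Step 3: 1/T₂ - 1/T₁ = 1/200 - 1/328 = 1.951220e-03 K⁻¹
Step 4: Eₐ = -R × ln(k₂/k₁) / (1/T₂ - 1/T₁) = -8.314 × -8.91827 / 1.951220e-03
Step 5: Eₐ = 3.8000e+04 J/mol = 38.0 kJ/mol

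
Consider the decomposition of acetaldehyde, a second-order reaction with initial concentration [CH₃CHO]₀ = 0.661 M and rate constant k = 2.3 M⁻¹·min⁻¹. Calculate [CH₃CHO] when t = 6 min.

0.0653 M

Step 1: For a second-order reaction: 1/[CH₃CHO] = 1/[CH₃CHO]₀ + kt
Step 2: 1/[CH₃CHO] = 1/0.661 + 2.3 × 6
Step 3: 1/[CH₃CHO] = 1.513 + 13.8 = 15.31
Step 4: [CH₃CHO] = 1/15.31 = 0.0653 M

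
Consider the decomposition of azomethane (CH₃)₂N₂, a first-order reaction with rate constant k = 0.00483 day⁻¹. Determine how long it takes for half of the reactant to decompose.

143.5 day

Step 1: For a first-order reaction, t₁/₂ = ln(2)/k
Step 2: t₁/₂ = ln(2)/0.00483
Step 3: t₁/₂ = 0.6931/0.00483 = 143.5 day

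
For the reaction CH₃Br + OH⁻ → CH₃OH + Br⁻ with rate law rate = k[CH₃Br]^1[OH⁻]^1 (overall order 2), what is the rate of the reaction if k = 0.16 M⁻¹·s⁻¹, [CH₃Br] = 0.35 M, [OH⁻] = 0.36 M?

0.02016 M/s

Step 1: The rate law is rate = k[CH₃Br]^1[OH⁻]^1, overall order = 1+1 = 2
Step 2: Substitute values: rate = 0.16 × (0.35)^1 × (0.36)^1
Step 3: rate = 0.16 × 0.35 × 0.36 = 0.02016 M/s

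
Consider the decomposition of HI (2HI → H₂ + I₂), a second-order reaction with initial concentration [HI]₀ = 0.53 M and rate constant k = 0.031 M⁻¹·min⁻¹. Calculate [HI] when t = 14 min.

0.4309 M

Step 1: For a second-order reaction: 1/[HI] = 1/[HI]₀ + kt
Step 2: 1/[HI] = 1/0.53 + 0.031 × 14
Step 3: 1/[HI] = 1.887 + 0.434 = 2.321
Step 4: [HI] = 1/2.321 = 0.4309 M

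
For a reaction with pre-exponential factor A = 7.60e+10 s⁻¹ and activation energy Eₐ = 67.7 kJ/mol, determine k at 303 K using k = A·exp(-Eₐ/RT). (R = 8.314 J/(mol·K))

1.62e-01 s⁻¹

Step 1: Use the Arrhenius equation: k = A × exp(-Eₐ/RT)
Step 2: Convert Eₐ to J/mol: 67.7 kJ/mol = 67700 J/mol
Step 3: Calculate the exponent: -Eₐ/(RT) = -67700/(8.314 × 303) = -26.87423
Step 4: k = 7.60e+10 × exp(-26.87423)
Step 5: k = 7.60e+10 × 2.13143e-12 = 1.6199e-01 s⁻¹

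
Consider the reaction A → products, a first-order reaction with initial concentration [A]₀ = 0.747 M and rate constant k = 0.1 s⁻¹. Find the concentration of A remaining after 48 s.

0.006148 M

Step 1: For a first-order reaction: [A] = [A]₀ × e^(-kt)
Step 2: [A] = 0.747 × e^(-0.1 × 48)
Step 3: [A] = 0.747 × e^(-4.8)
Step 4: [A] = 0.747 × 0.00822975 = 0.006148 M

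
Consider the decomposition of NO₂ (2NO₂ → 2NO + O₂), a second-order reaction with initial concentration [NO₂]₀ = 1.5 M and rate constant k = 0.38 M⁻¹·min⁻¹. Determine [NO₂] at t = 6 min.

0.3394 M

Step 1: For a second-order reaction: 1/[NO₂] = 1/[NO₂]₀ + kt
Step 2: 1/[NO₂] = 1/1.5 + 0.38 × 6
Step 3: 1/[NO₂] = 0.6667 + 2.28 = 2.947
Step 4: [NO₂] = 1/2.947 = 0.3394 M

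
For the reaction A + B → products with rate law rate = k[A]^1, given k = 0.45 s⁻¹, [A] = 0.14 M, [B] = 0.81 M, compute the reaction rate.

0.063 M/s

Step 1: The rate law is rate = k[A]^1
Step 2: Note that the rate does not depend on [B] (zero order in B).
Step 3: rate = 0.45 × (0.14)^1 = 0.063 M/s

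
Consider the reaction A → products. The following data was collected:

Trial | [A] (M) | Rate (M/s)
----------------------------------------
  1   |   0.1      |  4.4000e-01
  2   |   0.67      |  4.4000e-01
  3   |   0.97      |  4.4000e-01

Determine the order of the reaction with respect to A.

zeroth order (0)

Step 1: Compare trials - when concentration changes, rate stays constant.
Step 2: rate₂/rate₁ = 4.4000e-01/4.4000e-01 = 1
Step 3: [A]₂/[A]₁ = 0.67/0.1 = 6.7
Step 4: Since rate ratio ≈ (conc ratio)^0, the reaction is zeroth order.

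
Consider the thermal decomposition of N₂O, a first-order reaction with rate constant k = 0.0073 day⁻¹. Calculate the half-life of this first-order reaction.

94.95 day

Step 1: For a first-order reaction, t₁/₂ = ln(2)/k
Step 2: t₁/₂ = ln(2)/0.0073
Step 3: t₁/₂ = 0.6931/0.0073 = 94.95 day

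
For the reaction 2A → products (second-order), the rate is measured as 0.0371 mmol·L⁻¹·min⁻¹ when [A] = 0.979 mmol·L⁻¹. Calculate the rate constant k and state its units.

0.03871 (mmol·L⁻¹)⁻¹·min⁻¹

Step 1: rate = k[A]^2, so k = rate / [A]^2.
Step 2: k = 0.0371 / (0.979)^2 = 0.0371 / 0.9584.
Step 3: k = 0.03871 (mmol·L⁻¹)⁻¹·min⁻¹.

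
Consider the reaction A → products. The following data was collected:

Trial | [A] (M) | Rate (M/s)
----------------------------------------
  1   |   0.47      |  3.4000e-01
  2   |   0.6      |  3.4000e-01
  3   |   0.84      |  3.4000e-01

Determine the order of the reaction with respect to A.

zeroth order (0)

Step 1: Compare trials - when concentration changes, rate stays constant.
Step 2: rate₂/rate₁ = 3.4000e-01/3.4000e-01 = 1
Step 3: [A]₂/[A]₁ = 0.6/0.47 = 1.277
Step 4: Since rate ratio ≈ (conc ratio)^0, the reaction is zeroth order.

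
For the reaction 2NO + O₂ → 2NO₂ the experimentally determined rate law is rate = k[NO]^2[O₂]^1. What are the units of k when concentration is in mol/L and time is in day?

(mol/L)⁻²·day⁻¹

Step 1: Overall order = 2 + 1 = 3.
Step 2: rate has units mol/L·day⁻¹; [NO]^2[O₂]^1 has units (mol/L)^3.
Step 3: k = rate/([NO]^2[O₂]^1), so units of k = (mol/L)^(1-3)·day⁻¹ = (mol/L)⁻²·day⁻¹.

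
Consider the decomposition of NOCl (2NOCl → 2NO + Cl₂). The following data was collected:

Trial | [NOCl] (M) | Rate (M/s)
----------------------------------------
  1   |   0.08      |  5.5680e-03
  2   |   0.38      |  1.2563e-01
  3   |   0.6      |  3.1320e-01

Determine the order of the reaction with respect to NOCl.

second order (2)

Step 1: Compare trials to find order n where rate₂/rate₁ = ([NOCl]₂/[NOCl]₁)^n
Step 2: rate₂/rate₁ = 1.2563e-01/5.5680e-03 = 22.56
Step 3: [NOCl]₂/[NOCl]₁ = 0.38/0.08 = 4.75
Step 4: n = ln(22.56)/ln(4.75) = 2.00 ≈ 2
Step 5: The reaction is second order in NOCl.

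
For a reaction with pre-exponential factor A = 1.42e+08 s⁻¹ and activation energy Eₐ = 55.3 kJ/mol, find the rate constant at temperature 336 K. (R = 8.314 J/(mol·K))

3.59e-01 s⁻¹

Step 1: Use the Arrhenius equation: k = A × exp(-Eₐ/RT)
Step 2: Convert Eₐ to J/mol: 55.3 kJ/mol = 55300 J/mol
Step 3: Calculate the exponent: -Eₐ/(RT) = -55300/(8.314 × 336) = -19.79593
Step 4: k = 1.42e+08 × exp(-19.79593)
Step 5: k = 1.42e+08 × 2.52777e-09 = 3.5894e-01 s⁻¹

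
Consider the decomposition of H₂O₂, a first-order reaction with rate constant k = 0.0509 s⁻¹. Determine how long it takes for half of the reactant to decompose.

13.62 s

Step 1: For a first-order reaction, t₁/₂ = ln(2)/k
Step 2: t₁/₂ = ln(2)/0.0509
Step 3: t₁/₂ = 0.6931/0.0509 = 13.62 s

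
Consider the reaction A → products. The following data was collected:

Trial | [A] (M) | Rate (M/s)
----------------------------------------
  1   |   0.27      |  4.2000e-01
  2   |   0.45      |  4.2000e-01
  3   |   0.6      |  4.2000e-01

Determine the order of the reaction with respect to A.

zeroth order (0)

Step 1: Compare trials - when concentration changes, rate stays constant.
Step 2: rate₂/rate₁ = 4.2000e-01/4.2000e-01 = 1
Step 3: [A]₂/[A]₁ = 0.45/0.27 = 1.667
Step 4: Since rate ratio ≈ (conc ratio)^0, the reaction is zeroth order.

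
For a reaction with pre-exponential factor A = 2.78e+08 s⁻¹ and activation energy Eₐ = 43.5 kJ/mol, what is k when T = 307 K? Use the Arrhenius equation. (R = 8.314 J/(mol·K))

1.10e+01 s⁻¹

Step 1: Use the Arrhenius equation: k = A × exp(-Eₐ/RT)
Step 2: Convert Eₐ to J/mol: 43.5 kJ/mol = 43500 J/mol
Step 3: Calculate the exponent: -Eₐ/(RT) = -43500/(8.314 × 307) = -17.04280
Step 4: k = 2.78e+08 × exp(-17.04280)
Step 5: k = 2.78e+08 × 3.96649e-08 = 1.1027e+01 s⁻¹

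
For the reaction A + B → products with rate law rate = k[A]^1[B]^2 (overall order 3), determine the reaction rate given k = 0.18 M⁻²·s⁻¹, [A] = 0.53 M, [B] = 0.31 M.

0.009168 M/s

Step 1: The rate law is rate = k[A]^1[B]^2, overall order = 1+2 = 3
Step 2: Substitute values: rate = 0.18 × (0.53)^1 × (0.31)^2
Step 3: rate = 0.18 × 0.53 × 0.0961 = 0.00916794 M/s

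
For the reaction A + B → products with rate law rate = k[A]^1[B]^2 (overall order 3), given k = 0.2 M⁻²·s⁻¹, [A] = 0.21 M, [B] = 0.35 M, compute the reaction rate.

0.005145 M/s

Step 1: The rate law is rate = k[A]^1[B]^2, overall order = 1+2 = 3
Step 2: Substitute values: rate = 0.2 × (0.21)^1 × (0.35)^2
Step 3: rate = 0.2 × 0.21 × 0.1225 = 0.005145 M/s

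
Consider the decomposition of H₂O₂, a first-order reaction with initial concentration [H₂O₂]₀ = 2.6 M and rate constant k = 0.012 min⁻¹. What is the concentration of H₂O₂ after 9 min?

2.334 M

Step 1: For a first-order reaction: [H₂O₂] = [H₂O₂]₀ × e^(-kt)
Step 2: [H₂O₂] = 2.6 × e^(-0.012 × 9)
Step 3: [H₂O₂] = 2.6 × e^(-0.108)
Step 4: [H₂O₂] = 2.6 × 0.897628 = 2.334 M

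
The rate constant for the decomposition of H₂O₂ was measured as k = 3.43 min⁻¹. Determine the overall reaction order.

first order (1)

Step 1: The units of k for an nth-order reaction are (concentration)^(1-n)·(time)⁻¹.
Step 2: Here k has units min⁻¹, so the concentration exponent is 0.
Step 3: 1 - n = 0 ⇒ n = 1. The reaction is first order.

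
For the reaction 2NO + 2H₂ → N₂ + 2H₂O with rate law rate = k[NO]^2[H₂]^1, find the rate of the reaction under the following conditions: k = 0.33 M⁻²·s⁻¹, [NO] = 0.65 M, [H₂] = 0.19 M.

0.02649 M/s

Step 1: The rate law is rate = k[NO]^2[H₂]^1
Step 2: Substitute: rate = 0.33 × (0.65)^2 × (0.19)^1
Step 3: rate = 0.33 × 0.4225 × 0.19 = 0.0264908 M/s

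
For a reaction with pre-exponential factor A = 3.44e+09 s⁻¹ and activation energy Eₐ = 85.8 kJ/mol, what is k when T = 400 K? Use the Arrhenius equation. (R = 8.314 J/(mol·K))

2.15e-02 s⁻¹

Step 1: Use the Arrhenius equation: k = A × exp(-Eₐ/RT)
Step 2: Convert Eₐ to J/mol: 85.8 kJ/mol = 85800 J/mol
Step 3: Calculate the exponent: -Eₐ/(RT) = -85800/(8.314 × 400) = -25.79986
Step 4: k = 3.44e+09 × exp(-25.79986)
Step 5: k = 3.44e+09 × 6.24113e-12 = 2.1469e-02 s⁻¹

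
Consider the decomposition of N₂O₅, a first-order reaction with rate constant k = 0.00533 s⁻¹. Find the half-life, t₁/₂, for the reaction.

130 s

Step 1: For a first-order reaction, t₁/₂ = ln(2)/k
Step 2: t₁/₂ = ln(2)/0.00533
Step 3: t₁/₂ = 0.6931/0.00533 = 130 s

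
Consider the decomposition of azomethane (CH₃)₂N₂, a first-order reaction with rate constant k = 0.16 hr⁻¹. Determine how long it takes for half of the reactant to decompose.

4.332 hr

Step 1: For a first-order reaction, t₁/₂ = ln(2)/k
Step 2: t₁/₂ = ln(2)/0.16
Step 3: t₁/₂ = 0.6931/0.16 = 4.332 hr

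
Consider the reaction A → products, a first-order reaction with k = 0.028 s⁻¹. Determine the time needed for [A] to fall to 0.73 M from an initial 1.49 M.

25.48 s

Step 1: For first-order: t = ln([A]₀/[A])/k
Step 2: t = ln(1.49/0.73)/0.028
Step 3: t = ln(2.041)/0.028
Step 4: t = 0.7135/0.028 = 25.48 s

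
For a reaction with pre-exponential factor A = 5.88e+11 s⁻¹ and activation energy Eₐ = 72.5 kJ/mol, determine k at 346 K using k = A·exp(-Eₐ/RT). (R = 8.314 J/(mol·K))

6.67e+00 s⁻¹

Step 1: Use the Arrhenius equation: k = A × exp(-Eₐ/RT)
Step 2: Convert Eₐ to J/mol: 72.5 kJ/mol = 72500 J/mol
Step 3: Calculate the exponent: -Eₐ/(RT) = -72500/(8.314 × 346) = -25.20298
Step 4: k = 5.88e+11 × exp(-25.20298)
Step 5: k = 5.88e+11 × 1.13367e-11 = 6.6660e+00 s⁻¹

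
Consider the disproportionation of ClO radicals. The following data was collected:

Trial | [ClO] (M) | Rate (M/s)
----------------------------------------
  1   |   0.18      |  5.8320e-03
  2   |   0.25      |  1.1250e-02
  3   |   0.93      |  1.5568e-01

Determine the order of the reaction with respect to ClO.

second order (2)

Step 1: Compare trials to find order n where rate₂/rate₁ = ([ClO]₂/[ClO]₁)^n
Step 2: rate₂/rate₁ = 1.1250e-02/5.8320e-03 = 1.929
Step 3: [ClO]₂/[ClO]₁ = 0.25/0.18 = 1.389
Step 4: n = ln(1.929)/ln(1.389) = 2.00 ≈ 2
Step 5: The reaction is second order in ClO.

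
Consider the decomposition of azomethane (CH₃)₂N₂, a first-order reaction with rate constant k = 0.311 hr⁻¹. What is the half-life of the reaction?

2.229 hr

Step 1: For a first-order reaction, t₁/₂ = ln(2)/k
Step 2: t₁/₂ = ln(2)/0.311
Step 3: t₁/₂ = 0.6931/0.311 = 2.229 hr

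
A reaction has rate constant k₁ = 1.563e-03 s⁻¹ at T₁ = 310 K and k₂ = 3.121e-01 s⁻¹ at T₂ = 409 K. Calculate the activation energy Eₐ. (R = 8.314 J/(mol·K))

56.4 kJ/mol

Step 1: Use the two-temperature Arrhenius form: ln(k₂/k₁) = -Eₐ/R × (1/T₂ - 1/T₁)
Step 2: ln(k₂/k₁) = ln(3.121e-01/1.563e-03) = ln(199.68) = 5.29672
Step 3: 1/T₂ - 1/T₁ = 1/409 - 1/310 = -7.808187e-04 K⁻¹
Step 4: Eₐ = -R × ln(k₂/k₁) / (1/T₂ - 1/T₁) = -8.314 × 5.29672 / -7.808187e-04
Step 5: Eₐ = 5.6398e+04 J/mol = 56.4 kJ/mol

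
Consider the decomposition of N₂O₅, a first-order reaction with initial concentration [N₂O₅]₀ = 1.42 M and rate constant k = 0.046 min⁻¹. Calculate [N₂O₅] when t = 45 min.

0.1792 M

Step 1: For a first-order reaction: [N₂O₅] = [N₂O₅]₀ × e^(-kt)
Step 2: [N₂O₅] = 1.42 × e^(-0.046 × 45)
Step 3: [N₂O₅] = 1.42 × e^(-2.07)
Step 4: [N₂O₅] = 1.42 × 0.126186 = 0.1792 M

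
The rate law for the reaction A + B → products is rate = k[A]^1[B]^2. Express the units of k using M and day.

M⁻²·day⁻¹

Step 1: Overall order = 1 + 2 = 3.
Step 2: rate has units M·day⁻¹; [A]^1[B]^2 has units M^3.
Step 3: k = rate/([A]^1[B]^2), so units of k = M^(1-3)·day⁻¹ = M⁻²·day⁻¹.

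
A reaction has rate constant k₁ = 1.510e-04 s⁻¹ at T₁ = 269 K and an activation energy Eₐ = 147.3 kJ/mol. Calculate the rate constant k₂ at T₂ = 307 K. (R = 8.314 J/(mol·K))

5.242e-01 s⁻¹

Step 1: Use the two-temperature Arrhenius form: ln(k₂/k₁) = -Eₐ/R × (1/T₂ - 1/T₁)
Step 2: Convert Eₐ to J/mol: 147.3 kJ/mol = 147300 J/mol
Step 3: 1/T₂ - 1/T₁ = 1/307 - 1/269 = -4.601431e-04 K⁻¹
Step 4: ln(k₂/k₁) = -147300/8.314 × -4.601431e-04 = 8.15240
Step 5: k₂ = k₁ × exp(8.15240) = 1.510e-04 × 3.47170e+03 = 5.242e-01 s⁻¹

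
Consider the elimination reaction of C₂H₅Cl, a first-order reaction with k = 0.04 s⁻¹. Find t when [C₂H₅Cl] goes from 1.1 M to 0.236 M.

38.48 s

Step 1: For first-order: t = ln([C₂H₅Cl]₀/[C₂H₅Cl])/k
Step 2: t = ln(1.1/0.236)/0.04
Step 3: t = ln(4.661)/0.04
Step 4: t = 1.539/0.04 = 38.48 s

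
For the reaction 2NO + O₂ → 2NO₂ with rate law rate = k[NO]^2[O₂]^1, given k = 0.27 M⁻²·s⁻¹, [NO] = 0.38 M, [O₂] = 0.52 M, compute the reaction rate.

0.02027 M/s

Step 1: The rate law is rate = k[NO]^2[O₂]^1
Step 2: Substitute: rate = 0.27 × (0.38)^2 × (0.52)^1
Step 3: rate = 0.27 × 0.1444 × 0.52 = 0.0202738 M/s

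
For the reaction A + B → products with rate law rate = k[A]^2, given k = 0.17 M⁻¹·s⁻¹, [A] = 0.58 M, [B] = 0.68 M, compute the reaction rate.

0.05719 M/s

Step 1: The rate law is rate = k[A]^2
Step 2: Note that the rate does not depend on [B] (zero order in B).
Step 3: rate = 0.17 × (0.58)^2 = 0.057188 M/s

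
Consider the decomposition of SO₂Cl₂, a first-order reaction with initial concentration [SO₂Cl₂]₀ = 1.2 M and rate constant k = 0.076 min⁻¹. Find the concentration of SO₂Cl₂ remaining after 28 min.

0.1429 M

Step 1: For a first-order reaction: [SO₂Cl₂] = [SO₂Cl₂]₀ × e^(-kt)
Step 2: [SO₂Cl₂] = 1.2 × e^(-0.076 × 28)
Step 3: [SO₂Cl₂] = 1.2 × e^(-2.128)
Step 4: [SO₂Cl₂] = 1.2 × 0.119075 = 0.1429 M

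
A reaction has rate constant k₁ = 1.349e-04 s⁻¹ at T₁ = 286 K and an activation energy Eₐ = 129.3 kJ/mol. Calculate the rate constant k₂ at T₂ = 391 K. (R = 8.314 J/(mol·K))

2.964e+02 s⁻¹

Step 1: Use the two-temperature Arrhenius form: ln(k₂/k₁) = -Eₐ/R × (1/T₂ - 1/T₁)
Step 2: Convert Eₐ to J/mol: 129.3 kJ/mol = 129300 J/mol
Step 3: 1/T₂ - 1/T₁ = 1/391 - 1/286 = -9.389587e-04 K⁻¹
Step 4: ln(k₂/k₁) = -129300/8.314 × -9.389587e-04 = 14.60276
Step 5: k₂ = k₁ × exp(14.60276) = 1.349e-04 × 2.19734e+06 = 2.964e+02 s⁻¹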